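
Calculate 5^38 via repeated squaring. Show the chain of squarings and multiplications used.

Computing 5^38 by squaring (build up from 5^1; each line after the first costs one multiplication):

5^1 = 5
5^2 = (5^1)^2 = 5^2 = 25
5^4 = (5^2)^2 = 25^2 = 625
5^8 = (5^4)^2 = 625^2 = 390625
5^9 = 5 * 5^8 = 5 * 390625 = 1953125
5^18 = (5^9)^2 = 1953125^2 = 3814697265625
5^19 = 5 * 5^18 = 5 * 3814697265625 = 19073486328125
5^38 = (5^19)^2 = 19073486328125^2 = 363797880709171295166015625

Result: 363797880709171295166015625
Multiplications needed: 7 (7 lines after 5^1)

5^38 = 363797880709171295166015625. Using exponentiation by squaring, this requires 7 multiplications. The key idea: if the exponent is even, square the half-power; if odd, multiply by the base once.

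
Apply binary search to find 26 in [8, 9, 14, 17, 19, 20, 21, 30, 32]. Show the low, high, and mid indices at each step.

Binary search for 26 in [8, 9, 14, 17, 19, 20, 21, 30, 32]:

lo=0, hi=8, mid=4, arr[mid]=19 -> 19 < 26, search right half
lo=5, hi=8, mid=6, arr[mid]=21 -> 21 < 26, search right half
lo=7, hi=8, mid=7, arr[mid]=30 -> 30 > 26, search left half
lo=7 > hi=6, target 26 not found

Binary search determines that 26 is not in the array after 3 comparisons. The search space was exhausted without finding the target.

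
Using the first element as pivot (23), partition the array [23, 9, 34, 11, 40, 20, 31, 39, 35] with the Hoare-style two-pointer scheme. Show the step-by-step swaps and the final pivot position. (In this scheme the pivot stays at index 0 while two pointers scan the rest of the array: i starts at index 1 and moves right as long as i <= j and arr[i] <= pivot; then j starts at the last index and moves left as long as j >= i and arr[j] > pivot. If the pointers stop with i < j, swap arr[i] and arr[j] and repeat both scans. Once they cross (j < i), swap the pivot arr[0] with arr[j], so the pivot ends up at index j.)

Hoare-style two-pointer partition with pivot = 23:

Initial array: [23, 9, 34, 11, 40, 20, 31, 39, 35]

Pointers start at i = 1, j = 8.
i stops at index 2 (arr[2]=34 > 23), j stops at index 5 (arr[5]=20 <= 23): swap arr[2] and arr[5], array becomes [23, 9, 20, 11, 40, 34, 31, 39, 35]
i ends at 4, j ends at 3: the pointers have crossed (j < i), so scanning stops.

Swap pivot arr[0] with arr[3] to place pivot at position 3: [11, 9, 20, 23, 40, 34, 31, 39, 35]
Pivot position: 3

After partitioning with pivot 23, the array becomes [11, 9, 20, 23, 40, 34, 31, 39, 35]. The pivot is placed at index 3. All elements to the left of the pivot are <= 23, and all elements to the right are > 23.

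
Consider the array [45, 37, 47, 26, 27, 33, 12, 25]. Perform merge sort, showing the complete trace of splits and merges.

Merge sort trace:

Split: [45, 37, 47, 26, 27, 33, 12, 25] -> [45, 37, 47, 26] and [27, 33, 12, 25]
  Split: [45, 37, 47, 26] -> [45, 37] and [47, 26]
    Split: [45, 37] -> [45] and [37]
    Merge: [45] + [37] -> [37, 45]
    Split: [47, 26] -> [47] and [26]
    Merge: [47] + [26] -> [26, 47]
  Merge: [37, 45] + [26, 47] -> [26, 37, 45, 47]
  Split: [27, 33, 12, 25] -> [27, 33] and [12, 25]
    Split: [27, 33] -> [27] and [33]
    Merge: [27] + [33] -> [27, 33]
    Split: [12, 25] -> [12] and [25]
    Merge: [12] + [25] -> [12, 25]
  Merge: [27, 33] + [12, 25] -> [12, 25, 27, 33]
Merge: [26, 37, 45, 47] + [12, 25, 27, 33] -> [12, 25, 26, 27, 33, 37, 45, 47]

Final sorted array: [12, 25, 26, 27, 33, 37, 45, 47]

The merge sort proceeds by recursively splitting the array and merging sorted halves.
After all merges, the sorted array is [12, 25, 26, 27, 33, 37, 45, 47].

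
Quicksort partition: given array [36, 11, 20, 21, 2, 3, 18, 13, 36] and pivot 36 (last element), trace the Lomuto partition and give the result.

Lomuto partition with pivot = 36:

Initial array: [36, 11, 20, 21, 2, 3, 18, 13, 36]

arr[0]=36 <= 36: swap with position 0, array becomes [36, 11, 20, 21, 2, 3, 18, 13, 36]
arr[1]=11 <= 36: swap with position 1, array becomes [36, 11, 20, 21, 2, 3, 18, 13, 36]
arr[2]=20 <= 36: swap with position 2, array becomes [36, 11, 20, 21, 2, 3, 18, 13, 36]
arr[3]=21 <= 36: swap with position 3, array becomes [36, 11, 20, 21, 2, 3, 18, 13, 36]
arr[4]=2 <= 36: swap with position 4, array becomes [36, 11, 20, 21, 2, 3, 18, 13, 36]
arr[5]=3 <= 36: swap with position 5, array becomes [36, 11, 20, 21, 2, 3, 18, 13, 36]
arr[6]=18 <= 36: swap with position 6, array becomes [36, 11, 20, 21, 2, 3, 18, 13, 36]
arr[7]=13 <= 36: swap with position 7, array becomes [36, 11, 20, 21, 2, 3, 18, 13, 36]

Place pivot at position 8: [36, 11, 20, 21, 2, 3, 18, 13, 36]
Pivot position: 8

After partitioning with pivot 36, the array becomes [36, 11, 20, 21, 2, 3, 18, 13, 36]. The pivot is placed at index 8. All elements to the left of the pivot are <= 36, and all elements to the right are > 36.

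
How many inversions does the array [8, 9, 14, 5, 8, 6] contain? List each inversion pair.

Finding inversions in [8, 9, 14, 5, 8, 6]:

(0, 3): arr[0]=8 > arr[3]=5
(0, 5): arr[0]=8 > arr[5]=6
(1, 3): arr[1]=9 > arr[3]=5
(1, 4): arr[1]=9 > arr[4]=8
(1, 5): arr[1]=9 > arr[5]=6
(2, 3): arr[2]=14 > arr[3]=5
(2, 4): arr[2]=14 > arr[4]=8
(2, 5): arr[2]=14 > arr[5]=6
(4, 5): arr[4]=8 > arr[5]=6

Total inversions: 9

The array has 9 inversion(s): (0,3), (0,5), (1,3), (1,4), (1,5), (2,3), (2,4), (2,5), (4,5). Each pair (i,j) satisfies i < j and arr[i] > arr[j].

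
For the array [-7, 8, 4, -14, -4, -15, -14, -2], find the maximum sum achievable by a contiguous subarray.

Using Kadane's algorithm on [-7, 8, 4, -14, -4, -15, -14, -2]:

Scanning through the array:
Position 1 (value 8): max_ending_here = 8, max_so_far = 8
Position 2 (value 4): max_ending_here = 12, max_so_far = 12
Position 3 (value -14): max_ending_here = -2, max_so_far = 12
Position 4 (value -4): max_ending_here = -4, max_so_far = 12
Position 5 (value -15): max_ending_here = -15, max_so_far = 12
Position 6 (value -14): max_ending_here = -14, max_so_far = 12
Position 7 (value -2): max_ending_here = -2, max_so_far = 12

Maximum subarray: [8, 4]
Maximum sum: 12

The maximum subarray is [8, 4] with sum 12. This subarray runs from index 1 to index 2.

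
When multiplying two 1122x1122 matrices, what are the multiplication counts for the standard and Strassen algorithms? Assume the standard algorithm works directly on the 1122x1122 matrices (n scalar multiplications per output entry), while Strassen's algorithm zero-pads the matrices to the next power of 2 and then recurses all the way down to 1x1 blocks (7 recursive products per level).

Matrix multiplication for 1122x1122 matrices:

Strassen's algorithm requires power-of-2 dimensions. Pad 1122x1122 to 2048x2048 (next power of 2).

Standard algorithm: 1122^3 = 1412467848 multiplications
Strassen's algorithm: 7^(log2(2048)) = 7^11 = 1977326743 multiplications
Difference: 1412467848 - 1977326743 = -564858895 (Strassen uses MORE here due to padding overhead — for small or just-over-power-of-2 n, padding can outweigh the per-level savings)

Standard: 1412467848 multiplications (1122^3). Strassen: 1977326743 multiplications (7^11, after padding to 2048x2048). Strassen reduces 8 recursive multiplications to 7 at each level.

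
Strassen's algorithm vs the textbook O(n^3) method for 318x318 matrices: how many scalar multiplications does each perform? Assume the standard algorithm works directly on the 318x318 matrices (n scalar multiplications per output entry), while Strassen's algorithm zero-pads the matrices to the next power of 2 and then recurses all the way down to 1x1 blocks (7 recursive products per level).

Matrix multiplication for 318x318 matrices:

Strassen's algorithm requires power-of-2 dimensions. Pad 318x318 to 512x512 (next power of 2).

Standard algorithm: 318^3 = 32157432 multiplications
Strassen's algorithm: 7^(log2(512)) = 7^9 = 40353607 multiplications
Difference: 32157432 - 40353607 = -8196175 (Strassen uses MORE here due to padding overhead — for small or just-over-power-of-2 n, padding can outweigh the per-level savings)

Standard: 32157432 multiplications (318^3). Strassen: 40353607 multiplications (7^9, after padding to 512x512). Strassen reduces 8 recursive multiplications to 7 at each level.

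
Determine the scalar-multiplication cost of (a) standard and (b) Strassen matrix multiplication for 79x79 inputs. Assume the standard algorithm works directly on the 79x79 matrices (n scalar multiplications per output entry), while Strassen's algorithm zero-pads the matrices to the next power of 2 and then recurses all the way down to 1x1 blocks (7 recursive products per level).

Matrix multiplication for 79x79 matrices:

Strassen's algorithm requires power-of-2 dimensions. Pad 79x79 to 128x128 (next power of 2).

Standard algorithm: 79^3 = 493039 multiplications
Strassen's algorithm: 7^(log2(128)) = 7^7 = 823543 multiplications
Difference: 493039 - 823543 = -330504 (Strassen uses MORE here due to padding overhead — for small or just-over-power-of-2 n, padding can outweigh the per-level savings)

Standard: 493039 multiplications (79^3). Strassen: 823543 multiplications (7^7, after padding to 128x128). Strassen reduces 8 recursive multiplications to 7 at each level.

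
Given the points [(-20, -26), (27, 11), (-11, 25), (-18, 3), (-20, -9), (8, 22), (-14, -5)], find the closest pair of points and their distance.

Computing all pairwise distances among 7 points:

d((-20, -26), (27, 11)) = 59.8164
d((-20, -26), (-11, 25)) = 51.788
d((-20, -26), (-18, 3)) = 29.0689
d((-20, -26), (-20, -9)) = 17.0
d((-20, -26), (8, 22)) = 55.5698
d((-20, -26), (-14, -5)) = 21.8403
d((27, 11), (-11, 25)) = 40.4969
d((27, 11), (-18, 3)) = 45.7056
d((27, 11), (-20, -9)) = 51.0784
d((27, 11), (8, 22)) = 21.9545
d((27, 11), (-14, -5)) = 44.0114
d((-11, 25), (-18, 3)) = 23.0868
d((-11, 25), (-20, -9)) = 35.171
d((-11, 25), (8, 22)) = 19.2354
d((-11, 25), (-14, -5)) = 30.1496
d((-18, 3), (-20, -9)) = 12.1655
d((-18, 3), (8, 22)) = 32.2025
d((-18, 3), (-14, -5)) = 8.9443
d((-20, -9), (8, 22)) = 41.7732
d((-20, -9), (-14, -5)) = 7.2111 <-- minimum
d((8, 22), (-14, -5)) = 34.8281

Closest pair: (-20, -9) and (-14, -5) with distance 7.2111

The closest pair is (-20, -9) and (-14, -5) with Euclidean distance 7.2111. For 7 points, brute-force pairwise comparison is shown above. For large n, the divide-and-conquer algorithm (sort by x, recurse on halves, check the dividing strip) achieves O(n log n).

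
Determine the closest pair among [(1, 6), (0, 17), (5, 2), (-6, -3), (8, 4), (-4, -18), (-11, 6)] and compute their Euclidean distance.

Computing all pairwise distances among 7 points:

d((1, 6), (0, 17)) = 11.0454
d((1, 6), (5, 2)) = 5.6569
d((1, 6), (-6, -3)) = 11.4018
d((1, 6), (8, 4)) = 7.2801
d((1, 6), (-4, -18)) = 24.5153
d((1, 6), (-11, 6)) = 12.0
d((0, 17), (5, 2)) = 15.8114
d((0, 17), (-6, -3)) = 20.8806
d((0, 17), (8, 4)) = 15.2643
d((0, 17), (-4, -18)) = 35.2278
d((0, 17), (-11, 6)) = 15.5563
d((5, 2), (-6, -3)) = 12.083
d((5, 2), (8, 4)) = 3.6056 <-- minimum
d((5, 2), (-4, -18)) = 21.9317
d((5, 2), (-11, 6)) = 16.4924
d((-6, -3), (8, 4)) = 15.6525
d((-6, -3), (-4, -18)) = 15.1327
d((-6, -3), (-11, 6)) = 10.2956
d((8, 4), (-4, -18)) = 25.0599
d((8, 4), (-11, 6)) = 19.105
d((-4, -18), (-11, 6)) = 25.0

Closest pair: (5, 2) and (8, 4) with distance 3.6056

The closest pair is (5, 2) and (8, 4) with Euclidean distance 3.6056. For 7 points, brute-force pairwise comparison is shown above. For large n, the divide-and-conquer algorithm (sort by x, recurse on halves, check the dividing strip) achieves O(n log n).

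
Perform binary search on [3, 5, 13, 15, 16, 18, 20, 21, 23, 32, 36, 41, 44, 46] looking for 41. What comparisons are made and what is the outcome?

Binary search for 41 in [3, 5, 13, 15, 16, 18, 20, 21, 23, 32, 36, 41, 44, 46]:

lo=0, hi=13, mid=6, arr[mid]=20 -> 20 < 41, search right half
lo=7, hi=13, mid=10, arr[mid]=36 -> 36 < 41, search right half
lo=11, hi=13, mid=12, arr[mid]=44 -> 44 > 41, search left half
lo=11, hi=11, mid=11, arr[mid]=41 -> Found target at index 11!

Binary search finds 41 at index 11 after 4 comparisons. The search repeatedly halves the search space by comparing with the middle element.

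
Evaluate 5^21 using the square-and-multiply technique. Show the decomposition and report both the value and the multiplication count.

Computing 5^21 by squaring (build up from 5^1; each line after the first costs one multiplication):

5^1 = 5
5^2 = (5^1)^2 = 5^2 = 25
5^4 = (5^2)^2 = 25^2 = 625
5^5 = 5 * 5^4 = 5 * 625 = 3125
5^10 = (5^5)^2 = 3125^2 = 9765625
5^20 = (5^10)^2 = 9765625^2 = 95367431640625
5^21 = 5 * 5^20 = 5 * 95367431640625 = 476837158203125

Result: 476837158203125
Multiplications needed: 6 (6 lines after 5^1)

5^21 = 476837158203125. Using exponentiation by squaring, this requires 6 multiplications. The key idea: if the exponent is even, square the half-power; if odd, multiply by the base once.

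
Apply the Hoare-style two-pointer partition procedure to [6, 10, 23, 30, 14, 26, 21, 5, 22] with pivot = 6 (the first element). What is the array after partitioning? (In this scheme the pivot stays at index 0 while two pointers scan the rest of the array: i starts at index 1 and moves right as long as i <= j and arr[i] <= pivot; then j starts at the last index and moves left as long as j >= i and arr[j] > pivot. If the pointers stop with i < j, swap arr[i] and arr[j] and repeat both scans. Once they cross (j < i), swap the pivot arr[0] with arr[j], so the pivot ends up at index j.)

Hoare-style two-pointer partition with pivot = 6:

Initial array: [6, 10, 23, 30, 14, 26, 21, 5, 22]

Pointers start at i = 1, j = 8.
i stops at index 1 (arr[1]=10 > 6), j stops at index 7 (arr[7]=5 <= 6): swap arr[1] and arr[7], array becomes [6, 5, 23, 30, 14, 26, 21, 10, 22]
i ends at 2, j ends at 1: the pointers have crossed (j < i), so scanning stops.

Swap pivot arr[0] with arr[1] to place pivot at position 1: [5, 6, 23, 30, 14, 26, 21, 10, 22]
Pivot position: 1

After partitioning with pivot 6, the array becomes [5, 6, 23, 30, 14, 26, 21, 10, 22]. The pivot is placed at index 1. All elements to the left of the pivot are <= 6, and all elements to the right are > 6.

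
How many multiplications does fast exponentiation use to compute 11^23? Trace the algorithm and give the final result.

Computing 11^23 by squaring (build up from 11^1; each line after the first costs one multiplication):

11^1 = 11
11^2 = (11^1)^2 = 11^2 = 121
11^4 = (11^2)^2 = 121^2 = 14641
11^5 = 11 * 11^4 = 11 * 14641 = 161051
11^10 = (11^5)^2 = 161051^2 = 25937424601
11^11 = 11 * 11^10 = 11 * 25937424601 = 285311670611
11^22 = (11^11)^2 = 285311670611^2 = 81402749386839761113321
11^23 = 11 * 11^22 = 11 * 81402749386839761113321 = 895430243255237372246531

Result: 895430243255237372246531
Multiplications needed: 7 (7 lines after 11^1)

11^23 = 895430243255237372246531. Using exponentiation by squaring, this requires 7 multiplications. The key idea: if the exponent is even, square the half-power; if odd, multiply by the base once.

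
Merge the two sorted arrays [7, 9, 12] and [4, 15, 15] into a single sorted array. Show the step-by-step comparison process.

Merging process:

Compare 7 vs 4: take 4 from right. Merged: [4]
Compare 7 vs 15: take 7 from left. Merged: [4, 7]
Compare 9 vs 15: take 9 from left. Merged: [4, 7, 9]
Compare 12 vs 15: take 12 from left. Merged: [4, 7, 9, 12]
Append remaining from right: [15, 15]. Merged: [4, 7, 9, 12, 15, 15]

Final merged array: [4, 7, 9, 12, 15, 15]
Total comparisons: 4

The merged array is [4, 7, 9, 12, 15, 15], requiring 4 comparisons. The merge step runs in O(n) time where n is the total number of elements.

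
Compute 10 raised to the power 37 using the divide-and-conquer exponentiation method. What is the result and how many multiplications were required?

Computing 10^37 by squaring (build up from 10^1; each line after the first costs one multiplication):

10^1 = 10
10^2 = (10^1)^2 = 10^2 = 100
10^4 = (10^2)^2 = 100^2 = 10000
10^8 = (10^4)^2 = 10000^2 = 100000000
10^9 = 10 * 10^8 = 10 * 100000000 = 1000000000
10^18 = (10^9)^2 = 1000000000^2 = 1000000000000000000
10^36 = (10^18)^2 = 1000000000000000000^2 = 1000000000000000000000000000000000000
10^37 = 10 * 10^36 = 10 * 1000000000000000000000000000000000000 = 10000000000000000000000000000000000000

Result: 10000000000000000000000000000000000000
Multiplications needed: 7 (7 lines after 10^1)

10^37 = 10000000000000000000000000000000000000. Using exponentiation by squaring, this requires 7 multiplications. The key idea: if the exponent is even, square the half-power; if odd, multiply by the base once.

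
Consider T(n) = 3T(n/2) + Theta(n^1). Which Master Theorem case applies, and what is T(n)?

Master Theorem for T(n) = 3T(n/2) + O(n^1):

a = 3, b = 2, c = 1
log_b(a) = log_2(3) = 1.5850

Case 1: c = 1 < log_2(3) = 1.5850
T(n) = O(n^(log_2 3))

For T(n) = 3T(n/2) + O(n^1): log_2(3) = 1.5850. This is Case 1 of the Master Theorem (c < log_b(a), work dominated by leaves), giving O(n^(log_2 3)).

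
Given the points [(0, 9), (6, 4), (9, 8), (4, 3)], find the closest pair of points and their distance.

Computing all pairwise distances among 4 points:

d((0, 9), (6, 4)) = 7.8102
d((0, 9), (9, 8)) = 9.0554
d((0, 9), (4, 3)) = 7.2111
d((6, 4), (9, 8)) = 5.0
d((6, 4), (4, 3)) = 2.2361 <-- minimum
d((9, 8), (4, 3)) = 7.0711

Closest pair: (6, 4) and (4, 3) with distance 2.2361

The closest pair is (6, 4) and (4, 3) with Euclidean distance 2.2361. For 4 points, brute-force pairwise comparison is shown above. For large n, the divide-and-conquer algorithm (sort by x, recurse on halves, check the dividing strip) achieves O(n log n).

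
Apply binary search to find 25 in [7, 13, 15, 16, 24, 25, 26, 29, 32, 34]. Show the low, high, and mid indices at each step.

Binary search for 25 in [7, 13, 15, 16, 24, 25, 26, 29, 32, 34]:

lo=0, hi=9, mid=4, arr[mid]=24 -> 24 < 25, search right half
lo=5, hi=9, mid=7, arr[mid]=29 -> 29 > 25, search left half
lo=5, hi=6, mid=5, arr[mid]=25 -> Found target at index 5!

Binary search finds 25 at index 5 after 3 comparisons. The search repeatedly halves the search space by comparing with the middle element.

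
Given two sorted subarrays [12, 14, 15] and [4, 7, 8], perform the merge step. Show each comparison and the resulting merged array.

Merging process:

Compare 12 vs 4: take 4 from right. Merged: [4]
Compare 12 vs 7: take 7 from right. Merged: [4, 7]
Compare 12 vs 8: take 8 from right. Merged: [4, 7, 8]
Append remaining from left: [12, 14, 15]. Merged: [4, 7, 8, 12, 14, 15]

Final merged array: [4, 7, 8, 12, 14, 15]
Total comparisons: 3

The merged array is [4, 7, 8, 12, 14, 15], requiring 3 comparisons. The merge step runs in O(n) time where n is the total number of elements.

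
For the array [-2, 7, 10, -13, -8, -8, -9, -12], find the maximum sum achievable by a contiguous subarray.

Using Kadane's algorithm on [-2, 7, 10, -13, -8, -8, -9, -12]:

Scanning through the array:
Position 1 (value 7): max_ending_here = 7, max_so_far = 7
Position 2 (value 10): max_ending_here = 17, max_so_far = 17
Position 3 (value -13): max_ending_here = 4, max_so_far = 17
Position 4 (value -8): max_ending_here = -4, max_so_far = 17
Position 5 (value -8): max_ending_here = -8, max_so_far = 17
Position 6 (value -9): max_ending_here = -9, max_so_far = 17
Position 7 (value -12): max_ending_here = -12, max_so_far = 17

Maximum subarray: [7, 10]
Maximum sum: 17

The maximum subarray is [7, 10] with sum 17. This subarray runs from index 1 to index 2.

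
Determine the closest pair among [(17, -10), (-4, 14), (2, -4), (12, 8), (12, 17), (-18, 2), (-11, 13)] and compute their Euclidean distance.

Computing all pairwise distances among 7 points:

d((17, -10), (-4, 14)) = 31.8904
d((17, -10), (2, -4)) = 16.1555
d((17, -10), (12, 8)) = 18.6815
d((17, -10), (12, 17)) = 27.4591
d((17, -10), (-18, 2)) = 37.0
d((17, -10), (-11, 13)) = 36.2353
d((-4, 14), (2, -4)) = 18.9737
d((-4, 14), (12, 8)) = 17.088
d((-4, 14), (12, 17)) = 16.2788
d((-4, 14), (-18, 2)) = 18.4391
d((-4, 14), (-11, 13)) = 7.0711 <-- minimum
d((2, -4), (12, 8)) = 15.6205
d((2, -4), (12, 17)) = 23.2594
d((2, -4), (-18, 2)) = 20.8806
d((2, -4), (-11, 13)) = 21.4009
d((12, 8), (12, 17)) = 9.0
d((12, 8), (-18, 2)) = 30.5941
d((12, 8), (-11, 13)) = 23.5372
d((12, 17), (-18, 2)) = 33.541
d((12, 17), (-11, 13)) = 23.3452
d((-18, 2), (-11, 13)) = 13.0384

Closest pair: (-4, 14) and (-11, 13) with distance 7.0711

The closest pair is (-4, 14) and (-11, 13) with Euclidean distance 7.0711. For 7 points, brute-force pairwise comparison is shown above. For large n, the divide-and-conquer algorithm (sort by x, recurse on halves, check the dividing strip) achieves O(n log n).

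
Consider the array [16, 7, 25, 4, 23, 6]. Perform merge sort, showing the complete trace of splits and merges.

Merge sort trace:

Split: [16, 7, 25, 4, 23, 6] -> [16, 7, 25] and [4, 23, 6]
  Split: [16, 7, 25] -> [16] and [7, 25]
    Split: [7, 25] -> [7] and [25]
    Merge: [7] + [25] -> [7, 25]
  Merge: [16] + [7, 25] -> [7, 16, 25]
  Split: [4, 23, 6] -> [4] and [23, 6]
    Split: [23, 6] -> [23] and [6]
    Merge: [23] + [6] -> [6, 23]
  Merge: [4] + [6, 23] -> [4, 6, 23]
Merge: [7, 16, 25] + [4, 6, 23] -> [4, 6, 7, 16, 23, 25]

Final sorted array: [4, 6, 7, 16, 23, 25]

The merge sort proceeds by recursively splitting the array and merging sorted halves.
After all merges, the sorted array is [4, 6, 7, 16, 23, 25].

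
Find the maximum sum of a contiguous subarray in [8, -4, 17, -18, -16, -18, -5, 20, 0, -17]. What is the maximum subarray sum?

Using Kadane's algorithm on [8, -4, 17, -18, -16, -18, -5, 20, 0, -17]:

Scanning through the array:
Position 1 (value -4): max_ending_here = 4, max_so_far = 8
Position 2 (value 17): max_ending_here = 21, max_so_far = 21
Position 3 (value -18): max_ending_here = 3, max_so_far = 21
Position 4 (value -16): max_ending_here = -13, max_so_far = 21
Position 5 (value -18): max_ending_here = -18, max_so_far = 21
Position 6 (value -5): max_ending_here = -5, max_so_far = 21
Position 7 (value 20): max_ending_here = 20, max_so_far = 21
Position 8 (value 0): max_ending_here = 20, max_so_far = 21
Position 9 (value -17): max_ending_here = 3, max_so_far = 21

Maximum subarray: [8, -4, 17]
Maximum sum: 21

The maximum subarray is [8, -4, 17] with sum 21. This subarray runs from index 0 to index 2.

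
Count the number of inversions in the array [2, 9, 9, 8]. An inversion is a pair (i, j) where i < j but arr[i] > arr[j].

Finding inversions in [2, 9, 9, 8]:

(1, 3): arr[1]=9 > arr[3]=8
(2, 3): arr[2]=9 > arr[3]=8

Total inversions: 2

The array has 2 inversion(s): (1,3), (2,3). Each pair (i,j) satisfies i < j and arr[i] > arr[j].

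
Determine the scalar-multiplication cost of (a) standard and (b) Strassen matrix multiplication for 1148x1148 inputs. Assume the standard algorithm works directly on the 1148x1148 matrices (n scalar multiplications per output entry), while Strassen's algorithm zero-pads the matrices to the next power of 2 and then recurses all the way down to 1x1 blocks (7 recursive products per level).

Matrix multiplication for 1148x1148 matrices:

Strassen's algorithm requires power-of-2 dimensions. Pad 1148x1148 to 2048x2048 (next power of 2).

Standard algorithm: 1148^3 = 1512953792 multiplications
Strassen's algorithm: 7^(log2(2048)) = 7^11 = 1977326743 multiplications
Difference: 1512953792 - 1977326743 = -464372951 (Strassen uses MORE here due to padding overhead — for small or just-over-power-of-2 n, padding can outweigh the per-level savings)

Standard: 1512953792 multiplications (1148^3). Strassen: 1977326743 multiplications (7^11, after padding to 2048x2048). Strassen reduces 8 recursive multiplications to 7 at each level.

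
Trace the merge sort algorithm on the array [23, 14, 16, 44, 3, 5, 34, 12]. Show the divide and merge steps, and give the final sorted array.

Merge sort trace:

Split: [23, 14, 16, 44, 3, 5, 34, 12] -> [23, 14, 16, 44] and [3, 5, 34, 12]
  Split: [23, 14, 16, 44] -> [23, 14] and [16, 44]
    Split: [23, 14] -> [23] and [14]
    Merge: [23] + [14] -> [14, 23]
    Split: [16, 44] -> [16] and [44]
    Merge: [16] + [44] -> [16, 44]
  Merge: [14, 23] + [16, 44] -> [14, 16, 23, 44]
  Split: [3, 5, 34, 12] -> [3, 5] and [34, 12]
    Split: [3, 5] -> [3] and [5]
    Merge: [3] + [5] -> [3, 5]
    Split: [34, 12] -> [34] and [12]
    Merge: [34] + [12] -> [12, 34]
  Merge: [3, 5] + [12, 34] -> [3, 5, 12, 34]
Merge: [14, 16, 23, 44] + [3, 5, 12, 34] -> [3, 5, 12, 14, 16, 23, 34, 44]

Final sorted array: [3, 5, 12, 14, 16, 23, 34, 44]

The merge sort proceeds by recursively splitting the array and merging sorted halves.
After all merges, the sorted array is [3, 5, 12, 14, 16, 23, 34, 44].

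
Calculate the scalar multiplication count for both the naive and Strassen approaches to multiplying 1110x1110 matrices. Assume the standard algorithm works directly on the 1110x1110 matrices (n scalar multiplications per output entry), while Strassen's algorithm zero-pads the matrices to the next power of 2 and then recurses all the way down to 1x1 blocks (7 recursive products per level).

Matrix multiplication for 1110x1110 matrices:

Strassen's algorithm requires power-of-2 dimensions. Pad 1110x1110 to 2048x2048 (next power of 2).

Standard algorithm: 1110^3 = 1367631000 multiplications
Strassen's algorithm: 7^(log2(2048)) = 7^11 = 1977326743 multiplications
Difference: 1367631000 - 1977326743 = -609695743 (Strassen uses MORE here due to padding overhead — for small or just-over-power-of-2 n, padding can outweigh the per-level savings)

Standard: 1367631000 multiplications (1110^3). Strassen: 1977326743 multiplications (7^11, after padding to 2048x2048). Strassen reduces 8 recursive multiplications to 7 at each level.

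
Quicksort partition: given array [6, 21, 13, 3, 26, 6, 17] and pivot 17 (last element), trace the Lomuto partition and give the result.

Lomuto partition with pivot = 17:

Initial array: [6, 21, 13, 3, 26, 6, 17]

arr[0]=6 <= 17: swap with position 0, array becomes [6, 21, 13, 3, 26, 6, 17]
arr[1]=21 > 17: no swap
arr[2]=13 <= 17: swap with position 1, array becomes [6, 13, 21, 3, 26, 6, 17]
arr[3]=3 <= 17: swap with position 2, array becomes [6, 13, 3, 21, 26, 6, 17]
arr[4]=26 > 17: no swap
arr[5]=6 <= 17: swap with position 3, array becomes [6, 13, 3, 6, 26, 21, 17]

Place pivot at position 4: [6, 13, 3, 6, 17, 21, 26]
Pivot position: 4

After partitioning with pivot 17, the array becomes [6, 13, 3, 6, 17, 21, 26]. The pivot is placed at index 4. All elements to the left of the pivot are <= 17, and all elements to the right are > 17.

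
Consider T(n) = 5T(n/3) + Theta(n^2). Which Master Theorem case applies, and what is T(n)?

Master Theorem for T(n) = 5T(n/3) + O(n^2):

a = 5, b = 3, c = 2
log_b(a) = log_3(5) = 1.4650

Case 3: c = 2 > log_3(5) = 1.4650
T(n) = O(n^2) = O(n^2)

For T(n) = 5T(n/3) + O(n^2): log_3(5) = 1.4650. This is Case 3 of the Master Theorem (c > log_b(a), work dominated by root), giving O(n^2).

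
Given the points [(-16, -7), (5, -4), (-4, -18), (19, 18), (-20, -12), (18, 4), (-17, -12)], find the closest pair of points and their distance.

Computing all pairwise distances among 7 points:

d((-16, -7), (5, -4)) = 21.2132
d((-16, -7), (-4, -18)) = 16.2788
d((-16, -7), (19, 18)) = 43.0116
d((-16, -7), (-20, -12)) = 6.4031
d((-16, -7), (18, 4)) = 35.7351
d((-16, -7), (-17, -12)) = 5.099
d((5, -4), (-4, -18)) = 16.6433
d((5, -4), (19, 18)) = 26.0768
d((5, -4), (-20, -12)) = 26.2488
d((5, -4), (18, 4)) = 15.2643
d((5, -4), (-17, -12)) = 23.4094
d((-4, -18), (19, 18)) = 42.72
d((-4, -18), (-20, -12)) = 17.088
d((-4, -18), (18, 4)) = 31.1127
d((-4, -18), (-17, -12)) = 14.3178
d((19, 18), (-20, -12)) = 49.2037
d((19, 18), (18, 4)) = 14.0357
d((19, 18), (-17, -12)) = 46.8615
d((-20, -12), (18, 4)) = 41.2311
d((-20, -12), (-17, -12)) = 3.0 <-- minimum
d((18, 4), (-17, -12)) = 38.4838

Closest pair: (-20, -12) and (-17, -12) with distance 3.0

The closest pair is (-20, -12) and (-17, -12) with Euclidean distance 3.0. For 7 points, brute-force pairwise comparison is shown above. For large n, the divide-and-conquer algorithm (sort by x, recurse on halves, check the dividing strip) achieves O(n log n).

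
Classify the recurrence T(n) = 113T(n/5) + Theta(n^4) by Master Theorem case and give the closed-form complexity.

Master Theorem for T(n) = 113T(n/5) + O(n^4):

a = 113, b = 5, c = 4
log_b(a) = log_5(113) = 2.9373

Case 3: c = 4 > log_5(113) = 2.9373
T(n) = O(n^4) = O(n^4)

For T(n) = 113T(n/5) + O(n^4): log_5(113) = 2.9373. This is Case 3 of the Master Theorem (c > log_b(a), work dominated by root), giving O(n^4).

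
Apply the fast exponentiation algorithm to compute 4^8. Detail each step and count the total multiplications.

Computing 4^8 by squaring (build up from 4^1; each line after the first costs one multiplication):

4^1 = 4
4^2 = (4^1)^2 = 4^2 = 16
4^4 = (4^2)^2 = 16^2 = 256
4^8 = (4^4)^2 = 256^2 = 65536

Result: 65536
Multiplications needed: 3 (3 lines after 4^1)

4^8 = 65536. Using exponentiation by squaring, this requires 3 multiplications. The key idea: if the exponent is even, square the half-power; if odd, multiply by the base once.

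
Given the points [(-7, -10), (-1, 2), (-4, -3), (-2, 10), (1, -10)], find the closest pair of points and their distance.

Computing all pairwise distances among 5 points:

d((-7, -10), (-1, 2)) = 13.4164
d((-7, -10), (-4, -3)) = 7.6158
d((-7, -10), (-2, 10)) = 20.6155
d((-7, -10), (1, -10)) = 8.0
d((-1, 2), (-4, -3)) = 5.831 <-- minimum
d((-1, 2), (-2, 10)) = 8.0623
d((-1, 2), (1, -10)) = 12.1655
d((-4, -3), (-2, 10)) = 13.1529
d((-4, -3), (1, -10)) = 8.6023
d((-2, 10), (1, -10)) = 20.2237

Closest pair: (-1, 2) and (-4, -3) with distance 5.831

The closest pair is (-1, 2) and (-4, -3) with Euclidean distance 5.831. For 5 points, brute-force pairwise comparison is shown above. For large n, the divide-and-conquer algorithm (sort by x, recurse on halves, check the dividing strip) achieves O(n log n).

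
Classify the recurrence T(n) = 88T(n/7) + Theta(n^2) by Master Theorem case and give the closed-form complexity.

Master Theorem for T(n) = 88T(n/7) + O(n^2):

a = 88, b = 7, c = 2
log_b(a) = log_7(88) = 2.3009

Case 1: c = 2 < log_7(88) = 2.3009
T(n) = O(n^(log_7 88))

For T(n) = 88T(n/7) + O(n^2): log_7(88) = 2.3009. This is Case 1 of the Master Theorem (c < log_b(a), work dominated by leaves), giving O(n^(log_7 88)).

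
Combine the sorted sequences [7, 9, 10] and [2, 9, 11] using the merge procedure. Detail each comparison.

Merging process:

Compare 7 vs 2: take 2 from right. Merged: [2]
Compare 7 vs 9: take 7 from left. Merged: [2, 7]
Compare 9 vs 9: take 9 from left. Merged: [2, 7, 9]
Compare 10 vs 9: take 9 from right. Merged: [2, 7, 9, 9]
Compare 10 vs 11: take 10 from left. Merged: [2, 7, 9, 9, 10]
Append remaining from right: [11]. Merged: [2, 7, 9, 9, 10, 11]

Final merged array: [2, 7, 9, 9, 10, 11]
Total comparisons: 5

The merged array is [2, 7, 9, 9, 10, 11], requiring 5 comparisons. The merge step runs in O(n) time where n is the total number of elements.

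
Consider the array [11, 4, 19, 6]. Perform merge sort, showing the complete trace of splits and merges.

Merge sort trace:

Split: [11, 4, 19, 6] -> [11, 4] and [19, 6]
  Split: [11, 4] -> [11] and [4]
  Merge: [11] + [4] -> [4, 11]
  Split: [19, 6] -> [19] and [6]
  Merge: [19] + [6] -> [6, 19]
Merge: [4, 11] + [6, 19] -> [4, 6, 11, 19]

Final sorted array: [4, 6, 11, 19]

The merge sort proceeds by recursively splitting the array and merging sorted halves.
After all merges, the sorted array is [4, 6, 11, 19].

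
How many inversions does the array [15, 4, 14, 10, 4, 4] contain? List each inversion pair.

Finding inversions in [15, 4, 14, 10, 4, 4]:

(0, 1): arr[0]=15 > arr[1]=4
(0, 2): arr[0]=15 > arr[2]=14
(0, 3): arr[0]=15 > arr[3]=10
(0, 4): arr[0]=15 > arr[4]=4
(0, 5): arr[0]=15 > arr[5]=4
(2, 3): arr[2]=14 > arr[3]=10
(2, 4): arr[2]=14 > arr[4]=4
(2, 5): arr[2]=14 > arr[5]=4
(3, 4): arr[3]=10 > arr[4]=4
(3, 5): arr[3]=10 > arr[5]=4

Total inversions: 10

The array has 10 inversion(s): (0,1), (0,2), (0,3), (0,4), (0,5), (2,3), (2,4), (2,5), (3,4), (3,5). Each pair (i,j) satisfies i < j and arr[i] > arr[j].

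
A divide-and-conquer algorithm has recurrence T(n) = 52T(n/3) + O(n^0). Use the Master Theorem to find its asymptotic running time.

Master Theorem for T(n) = 52T(n/3) + O(n^0):

a = 52, b = 3, c = 0
log_b(a) = log_3(52) = 3.5966

Case 1: c = 0 < log_3(52) = 3.5966
T(n) = O(n^(log_3 52))

For T(n) = 52T(n/3) + O(n^0): log_3(52) = 3.5966. This is Case 1 of the Master Theorem (c < log_b(a), work dominated by leaves), giving O(n^(log_3 52)).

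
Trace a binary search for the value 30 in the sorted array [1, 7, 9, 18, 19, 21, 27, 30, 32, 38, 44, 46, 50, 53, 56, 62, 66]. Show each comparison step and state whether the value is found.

Binary search for 30 in [1, 7, 9, 18, 19, 21, 27, 30, 32, 38, 44, 46, 50, 53, 56, 62, 66]:

lo=0, hi=16, mid=8, arr[mid]=32 -> 32 > 30, search left half
lo=0, hi=7, mid=3, arr[mid]=18 -> 18 < 30, search right half
lo=4, hi=7, mid=5, arr[mid]=21 -> 21 < 30, search right half
lo=6, hi=7, mid=6, arr[mid]=27 -> 27 < 30, search right half
lo=7, hi=7, mid=7, arr[mid]=30 -> Found target at index 7!

Binary search finds 30 at index 7 after 5 comparisons. The search repeatedly halves the search space by comparing with the middle element.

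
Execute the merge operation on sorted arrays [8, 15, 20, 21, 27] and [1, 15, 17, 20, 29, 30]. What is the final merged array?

Merging process:

Compare 8 vs 1: take 1 from right. Merged: [1]
Compare 8 vs 15: take 8 from left. Merged: [1, 8]
Compare 15 vs 15: take 15 from left. Merged: [1, 8, 15]
Compare 20 vs 15: take 15 from right. Merged: [1, 8, 15, 15]
Compare 20 vs 17: take 17 from right. Merged: [1, 8, 15, 15, 17]
Compare 20 vs 20: take 20 from left. Merged: [1, 8, 15, 15, 17, 20]
Compare 21 vs 20: take 20 from right. Merged: [1, 8, 15, 15, 17, 20, 20]
Compare 21 vs 29: take 21 from left. Merged: [1, 8, 15, 15, 17, 20, 20, 21]
Compare 27 vs 29: take 27 from left. Merged: [1, 8, 15, 15, 17, 20, 20, 21, 27]
Append remaining from right: [29, 30]. Merged: [1, 8, 15, 15, 17, 20, 20, 21, 27, 29, 30]

Final merged array: [1, 8, 15, 15, 17, 20, 20, 21, 27, 29, 30]
Total comparisons: 9

The merged array is [1, 8, 15, 15, 17, 20, 20, 21, 27, 29, 30], requiring 9 comparisons. The merge step runs in O(n) time where n is the total number of elements.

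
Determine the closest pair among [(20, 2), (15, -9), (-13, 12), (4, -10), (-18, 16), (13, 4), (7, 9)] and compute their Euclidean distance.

Computing all pairwise distances among 7 points:

d((20, 2), (15, -9)) = 12.083
d((20, 2), (-13, 12)) = 34.4819
d((20, 2), (4, -10)) = 20.0
d((20, 2), (-18, 16)) = 40.4969
d((20, 2), (13, 4)) = 7.2801
d((20, 2), (7, 9)) = 14.7648
d((15, -9), (-13, 12)) = 35.0
d((15, -9), (4, -10)) = 11.0454
d((15, -9), (-18, 16)) = 41.4005
d((15, -9), (13, 4)) = 13.1529
d((15, -9), (7, 9)) = 19.6977
d((-13, 12), (4, -10)) = 27.8029
d((-13, 12), (-18, 16)) = 6.4031 <-- minimum
d((-13, 12), (13, 4)) = 27.2029
d((-13, 12), (7, 9)) = 20.2237
d((4, -10), (-18, 16)) = 34.0588
d((4, -10), (13, 4)) = 16.6433
d((4, -10), (7, 9)) = 19.2354
d((-18, 16), (13, 4)) = 33.2415
d((-18, 16), (7, 9)) = 25.9615
d((13, 4), (7, 9)) = 7.8102

Closest pair: (-13, 12) and (-18, 16) with distance 6.4031

The closest pair is (-13, 12) and (-18, 16) with Euclidean distance 6.4031. For 7 points, brute-force pairwise comparison is shown above. For large n, the divide-and-conquer algorithm (sort by x, recurse on halves, check the dividing strip) achieves O(n log n).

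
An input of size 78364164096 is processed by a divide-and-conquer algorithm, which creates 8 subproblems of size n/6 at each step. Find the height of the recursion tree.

For divide and conquer with division factor 6:

Problem sizes at each level:
Level 0: 78364164096
Level 1: 13060694016
Level 2: 2176782336
Level 3: 362797056
Level 4: 60466176
Level 5: 10077696
Level 6: 1679616
Level 7: 279936
Level 8: 46656
Level 9: 7776
Level 10: 1296
Level 11: 216
Level 12: 36
Level 13: 6
Level 14: 1

The root is level 0 and the size-1 base case is level 14 (the tree spans levels 0 through 14, i.e. 15 levels counting the root), so the depth is the number of divisions: log_6(78364164096) = 14

The recursion tree depth is log_6(78364164096) = 14. At each level, the problem size is divided by 6, so it takes 14 divisions to reduce to a base case of size 1. The algorithm makes 8 recursive calls at each level.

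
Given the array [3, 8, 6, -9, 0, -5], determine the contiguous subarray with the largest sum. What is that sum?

Using Kadane's algorithm on [3, 8, 6, -9, 0, -5]:

Scanning through the array:
Position 1 (value 8): max_ending_here = 11, max_so_far = 11
Position 2 (value 6): max_ending_here = 17, max_so_far = 17
Position 3 (value -9): max_ending_here = 8, max_so_far = 17
Position 4 (value 0): max_ending_here = 8, max_so_far = 17
Position 5 (value -5): max_ending_here = 3, max_so_far = 17

Maximum subarray: [3, 8, 6]
Maximum sum: 17

The maximum subarray is [3, 8, 6] with sum 17. This subarray runs from index 0 to index 2.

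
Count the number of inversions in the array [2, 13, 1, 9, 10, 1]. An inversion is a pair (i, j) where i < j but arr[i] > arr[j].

Finding inversions in [2, 13, 1, 9, 10, 1]:

(0, 2): arr[0]=2 > arr[2]=1
(0, 5): arr[0]=2 > arr[5]=1
(1, 2): arr[1]=13 > arr[2]=1
(1, 3): arr[1]=13 > arr[3]=9
(1, 4): arr[1]=13 > arr[4]=10
(1, 5): arr[1]=13 > arr[5]=1
(3, 5): arr[3]=9 > arr[5]=1
(4, 5): arr[4]=10 > arr[5]=1

Total inversions: 8

The array has 8 inversion(s): (0,2), (0,5), (1,2), (1,3), (1,4), (1,5), (3,5), (4,5). Each pair (i,j) satisfies i < j and arr[i] > arr[j].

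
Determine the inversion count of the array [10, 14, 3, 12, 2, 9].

Finding inversions in [10, 14, 3, 12, 2, 9]:

(0, 2): arr[0]=10 > arr[2]=3
(0, 4): arr[0]=10 > arr[4]=2
(0, 5): arr[0]=10 > arr[5]=9
(1, 2): arr[1]=14 > arr[2]=3
(1, 3): arr[1]=14 > arr[3]=12
(1, 4): arr[1]=14 > arr[4]=2
(1, 5): arr[1]=14 > arr[5]=9
(2, 4): arr[2]=3 > arr[4]=2
(3, 4): arr[3]=12 > arr[4]=2
(3, 5): arr[3]=12 > arr[5]=9

Total inversions: 10

The array has 10 inversion(s): (0,2), (0,4), (0,5), (1,2), (1,3), (1,4), (1,5), (2,4), (3,4), (3,5). Each pair (i,j) satisfies i < j and arr[i] > arr[j].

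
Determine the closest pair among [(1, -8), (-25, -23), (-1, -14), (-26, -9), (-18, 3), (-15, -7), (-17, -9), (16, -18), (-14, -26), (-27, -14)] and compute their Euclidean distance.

Computing all pairwise distances among 10 points:

d((1, -8), (-25, -23)) = 30.0167
d((1, -8), (-1, -14)) = 6.3246
d((1, -8), (-26, -9)) = 27.0185
d((1, -8), (-18, 3)) = 21.9545
d((1, -8), (-15, -7)) = 16.0312
d((1, -8), (-17, -9)) = 18.0278
d((1, -8), (16, -18)) = 18.0278
d((1, -8), (-14, -26)) = 23.4307
d((1, -8), (-27, -14)) = 28.6356
d((-25, -23), (-1, -14)) = 25.632
d((-25, -23), (-26, -9)) = 14.0357
d((-25, -23), (-18, 3)) = 26.9258
d((-25, -23), (-15, -7)) = 18.868
d((-25, -23), (-17, -9)) = 16.1245
d((-25, -23), (16, -18)) = 41.3038
d((-25, -23), (-14, -26)) = 11.4018
d((-25, -23), (-27, -14)) = 9.2195
d((-1, -14), (-26, -9)) = 25.4951
d((-1, -14), (-18, 3)) = 24.0416
d((-1, -14), (-15, -7)) = 15.6525
d((-1, -14), (-17, -9)) = 16.7631
d((-1, -14), (16, -18)) = 17.4642
d((-1, -14), (-14, -26)) = 17.6918
d((-1, -14), (-27, -14)) = 26.0
d((-26, -9), (-18, 3)) = 14.4222
d((-26, -9), (-15, -7)) = 11.1803
d((-26, -9), (-17, -9)) = 9.0
d((-26, -9), (16, -18)) = 42.9535
d((-26, -9), (-14, -26)) = 20.8087
d((-26, -9), (-27, -14)) = 5.099
d((-18, 3), (-15, -7)) = 10.4403
d((-18, 3), (-17, -9)) = 12.0416
d((-18, 3), (16, -18)) = 39.9625
d((-18, 3), (-14, -26)) = 29.2746
d((-18, 3), (-27, -14)) = 19.2354
d((-15, -7), (-17, -9)) = 2.8284 <-- minimum
d((-15, -7), (16, -18)) = 32.8938
d((-15, -7), (-14, -26)) = 19.0263
d((-15, -7), (-27, -14)) = 13.8924
d((-17, -9), (16, -18)) = 34.2053
d((-17, -9), (-14, -26)) = 17.2627
d((-17, -9), (-27, -14)) = 11.1803
d((16, -18), (-14, -26)) = 31.0483
d((16, -18), (-27, -14)) = 43.1856
d((-14, -26), (-27, -14)) = 17.6918

Closest pair: (-15, -7) and (-17, -9) with distance 2.8284

The closest pair is (-15, -7) and (-17, -9) with Euclidean distance 2.8284. For 10 points, brute-force pairwise comparison is shown above. For large n, the divide-and-conquer algorithm (sort by x, recurse on halves, check the dividing strip) achieves O(n log n).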